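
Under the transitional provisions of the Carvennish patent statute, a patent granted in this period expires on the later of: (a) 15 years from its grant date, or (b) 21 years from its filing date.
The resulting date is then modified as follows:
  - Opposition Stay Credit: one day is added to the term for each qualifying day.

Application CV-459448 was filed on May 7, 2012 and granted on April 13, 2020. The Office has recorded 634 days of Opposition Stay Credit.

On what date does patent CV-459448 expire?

(a) grant + 15 years → 13 April 2035.
(b) filing + 21 years → 7 May 2033.
Later of the two: 13 April 2035.
Opposition Stay Credit: +634 days → 6 January 2037.

2037-01-06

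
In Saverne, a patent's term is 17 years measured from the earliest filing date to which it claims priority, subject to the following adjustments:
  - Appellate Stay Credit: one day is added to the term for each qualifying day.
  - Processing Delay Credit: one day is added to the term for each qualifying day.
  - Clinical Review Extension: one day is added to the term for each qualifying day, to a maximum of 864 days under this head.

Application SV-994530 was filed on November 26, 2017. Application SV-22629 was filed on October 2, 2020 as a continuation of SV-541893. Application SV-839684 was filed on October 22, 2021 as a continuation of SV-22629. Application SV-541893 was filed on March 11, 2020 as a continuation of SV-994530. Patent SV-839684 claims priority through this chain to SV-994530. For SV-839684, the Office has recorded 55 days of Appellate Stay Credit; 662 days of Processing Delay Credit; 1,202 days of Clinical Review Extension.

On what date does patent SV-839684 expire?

March 26, 2039

Earliest priority filing: 26 November 2017.
Base term: 26 November 2017 + 17 years → 26 November 2034.
Appellate Stay Credit: +55 days → 20 January 2035.
Processing Delay Credit: +662 days → 12 November 2036.
Clinical Review Extension: 1202 days claimed exceeds the 864-day cap, so +864 days → 26 March 2039.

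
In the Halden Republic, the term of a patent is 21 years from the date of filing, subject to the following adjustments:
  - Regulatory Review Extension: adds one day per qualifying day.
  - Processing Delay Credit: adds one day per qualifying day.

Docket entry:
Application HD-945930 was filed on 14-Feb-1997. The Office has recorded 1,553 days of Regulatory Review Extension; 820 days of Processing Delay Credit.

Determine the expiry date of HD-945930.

August 14, 2024

Base term: filing date + 21 years → 14 February 2018.
Regulatory Review Extension: +1553 days → 17 May 2022.
Processing Delay Credit: +820 days → 14 August 2024.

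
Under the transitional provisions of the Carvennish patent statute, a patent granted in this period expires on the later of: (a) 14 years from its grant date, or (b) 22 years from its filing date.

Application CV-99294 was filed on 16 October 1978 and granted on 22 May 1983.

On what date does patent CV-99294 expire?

October 16, 2000

(a) grant + 14 years → 22 May 1997.
(b) filing + 22 years → 16 October 2000.
Later of the two: 16 October 2000.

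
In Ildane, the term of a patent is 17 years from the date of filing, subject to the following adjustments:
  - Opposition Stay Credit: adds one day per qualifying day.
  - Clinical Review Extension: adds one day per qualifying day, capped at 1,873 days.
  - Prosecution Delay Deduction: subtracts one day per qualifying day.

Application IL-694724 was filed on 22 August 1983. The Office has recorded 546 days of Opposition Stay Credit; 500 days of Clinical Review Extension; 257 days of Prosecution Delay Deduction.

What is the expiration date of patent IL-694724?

Base term: filing date + 17 years → 22 August 2000.
Opposition Stay Credit: +546 days → 19 February 2002.
Clinical Review Extension: 500 days (within the 1873-day cap) → +500 days → 4 July 2003.
Prosecution Delay Deduction: −257 days → 20 October 2002.

October 20, 2002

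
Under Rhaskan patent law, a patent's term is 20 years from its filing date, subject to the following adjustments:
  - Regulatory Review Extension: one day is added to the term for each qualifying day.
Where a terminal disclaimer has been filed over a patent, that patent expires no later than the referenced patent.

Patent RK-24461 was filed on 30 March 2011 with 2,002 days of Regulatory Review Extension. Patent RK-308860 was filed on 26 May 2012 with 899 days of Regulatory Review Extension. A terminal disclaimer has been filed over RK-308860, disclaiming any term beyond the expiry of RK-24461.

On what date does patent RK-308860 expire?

2034-11-11

Natural term of RK-308860:
  Base: filing + 20 years → 26 May 2032.
  Regulatory Review Extension: +899 days → 11 November 2034.
Expiry of referenced patent RK-24461:
  Base: filing + 20 years → 30 March 2031.
  Regulatory Review Extension: +2002 days → 21 September 2036.
Terminal disclaimer: RK-308860 expires on the earlier of 11 November 2034 and 21 September 2036.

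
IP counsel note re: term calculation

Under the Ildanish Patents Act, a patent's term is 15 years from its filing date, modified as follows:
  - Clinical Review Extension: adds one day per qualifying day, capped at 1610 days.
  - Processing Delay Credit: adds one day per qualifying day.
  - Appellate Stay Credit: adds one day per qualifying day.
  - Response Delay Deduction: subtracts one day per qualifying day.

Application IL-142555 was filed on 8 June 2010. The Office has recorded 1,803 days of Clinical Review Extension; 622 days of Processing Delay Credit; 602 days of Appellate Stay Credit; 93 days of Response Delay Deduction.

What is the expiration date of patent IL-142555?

2032-12-09

Base term: filing date + 15 years → 8 June 2025.
Clinical Review Extension: 1803 days claimed exceeds the 1610-day cap, so +1610 days → 4 November 2029.
Processing Delay Credit: +622 days → 19 July 2031.
Appellate Stay Credit: +602 days → 12 March 2033.
Response Delay Deduction: −93 days → 9 December 2032.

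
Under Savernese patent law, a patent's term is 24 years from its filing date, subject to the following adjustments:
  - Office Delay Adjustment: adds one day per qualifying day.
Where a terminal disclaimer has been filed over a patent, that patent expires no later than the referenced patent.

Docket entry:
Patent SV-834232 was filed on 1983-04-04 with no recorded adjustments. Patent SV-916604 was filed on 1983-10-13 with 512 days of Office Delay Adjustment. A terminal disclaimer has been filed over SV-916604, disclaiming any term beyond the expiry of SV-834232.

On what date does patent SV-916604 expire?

2007-04-04

Natural term of SV-916604:
  Base: filing + 24 years → 13 October 2007.
  Office Delay Adjustment: +512 days → 8 March 2009.
Expiry of referenced patent SV-834232:
  Base: filing + 24 years → 4 April 2007.
Terminal disclaimer: SV-916604 expires on the earlier of 8 March 2009 and 4 April 2007.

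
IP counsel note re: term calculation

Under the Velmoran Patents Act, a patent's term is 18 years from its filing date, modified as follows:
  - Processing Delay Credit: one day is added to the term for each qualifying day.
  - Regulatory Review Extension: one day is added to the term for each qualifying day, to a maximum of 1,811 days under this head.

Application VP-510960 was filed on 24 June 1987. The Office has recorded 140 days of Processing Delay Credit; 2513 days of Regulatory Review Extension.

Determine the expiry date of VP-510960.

Base term: filing date + 18 years → 24 June 2005.
Processing Delay Credit: +140 days → 11 November 2005.
Regulatory Review Extension: 2513 days claimed exceeds the 1811-day cap, so +1811 days → 27 October 2010.

2010-10-27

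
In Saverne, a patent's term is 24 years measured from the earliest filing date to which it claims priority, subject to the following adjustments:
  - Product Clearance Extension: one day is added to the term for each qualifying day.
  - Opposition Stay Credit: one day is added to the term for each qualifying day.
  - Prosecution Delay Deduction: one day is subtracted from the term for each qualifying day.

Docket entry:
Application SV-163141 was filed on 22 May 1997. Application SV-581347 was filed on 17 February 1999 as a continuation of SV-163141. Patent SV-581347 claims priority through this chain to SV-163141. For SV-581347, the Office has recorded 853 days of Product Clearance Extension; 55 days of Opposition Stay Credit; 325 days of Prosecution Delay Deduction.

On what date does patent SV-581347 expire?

Earliest priority filing: 22 May 1997.
Base term: 22 May 1997 + 24 years → 22 May 2021.
Product Clearance Extension: +853 days → 22 September 2023.
Opposition Stay Credit: +55 days → 16 November 2023.
Prosecution Delay Deduction: −325 days → 26 December 2022.

2022-12-26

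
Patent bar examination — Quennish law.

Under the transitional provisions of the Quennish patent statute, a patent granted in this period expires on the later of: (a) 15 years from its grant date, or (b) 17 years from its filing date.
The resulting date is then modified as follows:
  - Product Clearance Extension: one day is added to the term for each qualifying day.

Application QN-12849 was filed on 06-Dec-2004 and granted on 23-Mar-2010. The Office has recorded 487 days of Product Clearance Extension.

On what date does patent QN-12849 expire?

July 23, 2026

(a) grant + 15 years → 23 March 2025.
(b) filing + 17 years → 6 December 2021.
Later of the two: 23 March 2025.
Product Clearance Extension: +487 days → 23 July 2026.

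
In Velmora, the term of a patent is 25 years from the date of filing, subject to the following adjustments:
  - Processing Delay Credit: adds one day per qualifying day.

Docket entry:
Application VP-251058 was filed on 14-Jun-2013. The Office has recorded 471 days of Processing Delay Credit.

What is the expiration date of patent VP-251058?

2039-09-28

Base term: filing date + 25 years → 14 June 2038.
Processing Delay Credit: +471 days → 28 September 2039.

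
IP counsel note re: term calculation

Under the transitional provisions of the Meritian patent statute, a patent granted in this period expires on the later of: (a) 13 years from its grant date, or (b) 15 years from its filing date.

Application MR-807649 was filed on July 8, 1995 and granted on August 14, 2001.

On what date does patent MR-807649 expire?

August 14, 2014

(a) grant + 13 years → 14 August 2014.
(b) filing + 15 years → 8 July 2010.
Later of the two: 14 August 2014.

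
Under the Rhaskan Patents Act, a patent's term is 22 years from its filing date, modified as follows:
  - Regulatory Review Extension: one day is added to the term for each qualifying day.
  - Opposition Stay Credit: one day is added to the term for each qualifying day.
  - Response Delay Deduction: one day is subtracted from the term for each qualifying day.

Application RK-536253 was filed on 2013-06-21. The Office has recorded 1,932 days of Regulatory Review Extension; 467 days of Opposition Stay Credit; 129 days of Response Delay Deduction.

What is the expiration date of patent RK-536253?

Base term: filing date + 22 years → 21 June 2035.
Regulatory Review Extension: +1932 days → 4 October 2040.
Opposition Stay Credit: +467 days → 14 January 2042.
Response Delay Deduction: −129 days → 7 September 2041.

2041-09-07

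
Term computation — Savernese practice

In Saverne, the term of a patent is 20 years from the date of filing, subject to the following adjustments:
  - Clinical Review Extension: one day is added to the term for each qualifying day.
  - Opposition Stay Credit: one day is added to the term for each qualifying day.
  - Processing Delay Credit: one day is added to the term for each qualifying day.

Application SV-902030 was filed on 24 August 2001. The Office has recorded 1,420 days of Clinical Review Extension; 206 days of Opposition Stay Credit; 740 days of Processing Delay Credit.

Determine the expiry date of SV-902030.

2028-02-15

Base term: filing date + 20 years → 24 August 2021.
Clinical Review Extension: +1420 days → 14 July 2025.
Opposition Stay Credit: +206 days → 5 February 2026.
Processing Delay Credit: +740 days → 15 February 2028.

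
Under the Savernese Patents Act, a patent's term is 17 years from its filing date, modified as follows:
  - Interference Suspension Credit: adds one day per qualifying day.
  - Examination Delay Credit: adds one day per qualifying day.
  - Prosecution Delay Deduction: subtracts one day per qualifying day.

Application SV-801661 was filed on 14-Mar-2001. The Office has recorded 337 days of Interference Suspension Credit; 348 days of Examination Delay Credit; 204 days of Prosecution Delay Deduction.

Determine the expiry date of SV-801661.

Base term: filing date + 17 years → 14 March 2018.
Interference Suspension Credit: +337 days → 14 February 2019.
Examination Delay Credit: +348 days → 28 January 2020.
Prosecution Delay Deduction: −204 days → 8 July 2019.

July 8, 2019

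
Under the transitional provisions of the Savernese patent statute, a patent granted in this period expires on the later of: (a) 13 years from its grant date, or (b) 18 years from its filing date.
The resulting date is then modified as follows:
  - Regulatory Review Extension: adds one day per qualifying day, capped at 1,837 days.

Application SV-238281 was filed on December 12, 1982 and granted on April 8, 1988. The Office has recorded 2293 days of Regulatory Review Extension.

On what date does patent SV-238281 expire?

April 19, 2006

(a) grant + 13 years → 8 April 2001.
(b) filing + 18 years → 12 December 2000.
Later of the two: 8 April 2001.
Regulatory Review Extension: 2293 days claimed exceeds the 1837-day cap, so +1837 days → 19 April 2006.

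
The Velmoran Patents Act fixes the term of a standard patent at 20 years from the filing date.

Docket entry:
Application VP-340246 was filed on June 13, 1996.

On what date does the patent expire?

2016-06-13

Filing date + 20 years → 13 June 2016.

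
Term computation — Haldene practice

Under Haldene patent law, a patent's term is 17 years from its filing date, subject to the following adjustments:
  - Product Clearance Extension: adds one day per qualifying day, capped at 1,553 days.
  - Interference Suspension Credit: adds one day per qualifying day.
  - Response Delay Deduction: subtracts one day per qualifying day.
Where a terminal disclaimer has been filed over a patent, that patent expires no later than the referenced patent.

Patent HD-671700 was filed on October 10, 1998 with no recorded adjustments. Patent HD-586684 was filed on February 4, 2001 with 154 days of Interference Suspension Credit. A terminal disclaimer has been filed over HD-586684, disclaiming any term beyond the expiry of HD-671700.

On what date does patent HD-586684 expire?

Natural term of HD-586684:
  Base: filing + 17 years → 4 February 2018.
  Interference Suspension Credit: +154 days → 8 July 2018.
Expiry of referenced patent HD-671700:
  Base: filing + 17 years → 10 October 2015.
Terminal disclaimer: HD-586684 expires on the earlier of 8 July 2018 and 10 October 2015.

October 10, 2015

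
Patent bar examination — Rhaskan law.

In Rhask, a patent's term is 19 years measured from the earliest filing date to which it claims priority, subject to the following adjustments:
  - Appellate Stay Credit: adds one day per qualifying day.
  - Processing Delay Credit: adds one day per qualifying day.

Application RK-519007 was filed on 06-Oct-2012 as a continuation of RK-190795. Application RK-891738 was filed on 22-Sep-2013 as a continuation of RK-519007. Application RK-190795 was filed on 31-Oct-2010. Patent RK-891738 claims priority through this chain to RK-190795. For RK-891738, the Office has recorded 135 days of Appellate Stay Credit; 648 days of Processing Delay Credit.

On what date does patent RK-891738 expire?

2031-12-23

Earliest priority filing: 31 October 2010.
Base term: 31 October 2010 + 19 years → 31 October 2029.
Appellate Stay Credit: +135 days → 15 March 2030.
Processing Delay Credit: +648 days → 23 December 2031.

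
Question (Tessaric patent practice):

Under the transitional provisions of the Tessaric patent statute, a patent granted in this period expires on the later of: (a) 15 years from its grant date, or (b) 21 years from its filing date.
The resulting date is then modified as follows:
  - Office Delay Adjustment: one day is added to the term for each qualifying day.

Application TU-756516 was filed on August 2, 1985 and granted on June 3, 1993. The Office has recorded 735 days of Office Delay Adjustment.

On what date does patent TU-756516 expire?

(a) grant + 15 years → 3 June 2008.
(b) filing + 21 years → 2 August 2006.
Later of the two: 3 June 2008.
Office Delay Adjustment: +735 days → 8 June 2010.

2010-06-08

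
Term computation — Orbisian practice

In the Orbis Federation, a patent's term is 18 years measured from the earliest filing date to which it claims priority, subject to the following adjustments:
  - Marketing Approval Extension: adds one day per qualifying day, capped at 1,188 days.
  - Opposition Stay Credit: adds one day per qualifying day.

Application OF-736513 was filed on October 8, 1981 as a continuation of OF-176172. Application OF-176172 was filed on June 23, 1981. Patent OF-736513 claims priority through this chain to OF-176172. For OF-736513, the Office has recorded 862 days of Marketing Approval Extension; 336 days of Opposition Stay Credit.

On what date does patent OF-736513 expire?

2002-10-03

Earliest priority filing: 23 June 1981.
Base term: 23 June 1981 + 18 years → 23 June 1999.
Marketing Approval Extension: 862 days (within the 1188-day cap) → +862 days → 1 November 2001.
Opposition Stay Credit: +336 days → 3 October 2002.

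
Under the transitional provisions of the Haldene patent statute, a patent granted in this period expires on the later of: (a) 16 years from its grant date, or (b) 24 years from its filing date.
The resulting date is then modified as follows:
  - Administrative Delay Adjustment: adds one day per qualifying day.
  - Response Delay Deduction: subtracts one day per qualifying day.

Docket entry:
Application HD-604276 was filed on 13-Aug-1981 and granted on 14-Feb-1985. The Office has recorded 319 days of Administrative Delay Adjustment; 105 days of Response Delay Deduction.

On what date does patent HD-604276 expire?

(a) grant + 16 years → 14 February 2001.
(b) filing + 24 years → 13 August 2005.
Later of the two: 13 August 2005.
Administrative Delay Adjustment: +319 days → 28 June 2006.
Response Delay Deduction: −105 days → 15 March 2006.

2006-03-15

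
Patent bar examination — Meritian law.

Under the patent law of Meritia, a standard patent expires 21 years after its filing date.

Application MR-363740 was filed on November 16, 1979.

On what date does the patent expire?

Filing date + 21 years → 16 November 2000.

November 16, 2000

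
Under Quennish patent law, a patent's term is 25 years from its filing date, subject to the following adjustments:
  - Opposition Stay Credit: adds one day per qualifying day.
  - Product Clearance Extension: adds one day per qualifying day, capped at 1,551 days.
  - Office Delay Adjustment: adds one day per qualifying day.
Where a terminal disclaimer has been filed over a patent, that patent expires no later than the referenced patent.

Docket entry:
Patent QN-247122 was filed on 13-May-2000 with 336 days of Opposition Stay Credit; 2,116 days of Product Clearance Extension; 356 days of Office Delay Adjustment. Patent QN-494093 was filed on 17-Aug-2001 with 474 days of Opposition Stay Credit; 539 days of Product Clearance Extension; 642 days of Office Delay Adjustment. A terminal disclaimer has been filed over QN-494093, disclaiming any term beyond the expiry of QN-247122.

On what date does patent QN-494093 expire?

2031-02-27

Natural term of QN-494093:
  Base: filing + 25 years → 17 August 2026.
  Opposition Stay Credit: +474 days → 4 December 2027.
  Product Clearance Extension: 539 days (within the 1551-day cap) → +539 days → 26 May 2029.
  Office Delay Adjustment: +642 days → 27 February 2031.
Expiry of referenced patent QN-247122:
  Base: filing + 25 years → 13 May 2025.
  Opposition Stay Credit: +336 days → 14 April 2026.
  Product Clearance Extension: 2116 days claimed exceeds the 1551-day cap, so +1551 days → 13 July 2030.
  Office Delay Adjustment: +356 days → 4 July 2031.
Terminal disclaimer: QN-494093 expires on the earlier of 27 February 2031 and 4 July 2031.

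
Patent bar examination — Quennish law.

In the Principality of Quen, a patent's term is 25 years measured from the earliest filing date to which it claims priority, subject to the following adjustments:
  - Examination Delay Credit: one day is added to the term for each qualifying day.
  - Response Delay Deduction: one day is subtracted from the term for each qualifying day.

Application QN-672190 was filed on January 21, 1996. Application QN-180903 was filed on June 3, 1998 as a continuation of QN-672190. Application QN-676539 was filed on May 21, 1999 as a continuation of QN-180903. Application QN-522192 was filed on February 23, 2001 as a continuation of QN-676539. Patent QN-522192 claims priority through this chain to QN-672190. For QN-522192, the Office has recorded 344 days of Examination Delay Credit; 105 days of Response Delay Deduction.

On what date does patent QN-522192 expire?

September 17, 2021

Earliest priority filing: 21 January 1996.
Base term: 21 January 1996 + 25 years → 21 January 2021.
Examination Delay Credit: +344 days → 31 December 2021.
Response Delay Deduction: −105 days → 17 September 2021.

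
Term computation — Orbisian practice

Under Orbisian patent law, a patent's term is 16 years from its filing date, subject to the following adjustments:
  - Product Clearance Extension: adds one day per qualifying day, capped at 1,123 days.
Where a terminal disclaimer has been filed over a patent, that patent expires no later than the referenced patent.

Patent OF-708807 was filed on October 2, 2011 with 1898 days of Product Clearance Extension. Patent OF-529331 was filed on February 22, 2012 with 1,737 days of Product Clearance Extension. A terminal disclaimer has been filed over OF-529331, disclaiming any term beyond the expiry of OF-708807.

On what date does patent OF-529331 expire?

October 29, 2030

Natural term of OF-529331:
  Base: filing + 16 years → 22 February 2028.
  Product Clearance Extension: 1737 days claimed exceeds the 1123-day cap, so +1123 days → 21 March 2031.
Expiry of referenced patent OF-708807:
  Base: filing + 16 years → 2 October 2027.
  Product Clearance Extension: 1898 days claimed exceeds the 1123-day cap, so +1123 days → 29 October 2030.
Terminal disclaimer: OF-529331 expires on the earlier of 21 March 2031 and 29 October 2030.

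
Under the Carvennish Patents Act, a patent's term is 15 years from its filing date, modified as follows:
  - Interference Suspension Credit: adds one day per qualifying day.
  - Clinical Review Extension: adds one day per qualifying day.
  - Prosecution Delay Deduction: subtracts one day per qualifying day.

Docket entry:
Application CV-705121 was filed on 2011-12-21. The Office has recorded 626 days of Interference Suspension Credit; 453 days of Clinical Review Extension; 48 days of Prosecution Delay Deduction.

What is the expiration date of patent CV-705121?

Base term: filing date + 15 years → 21 December 2026.
Interference Suspension Credit: +626 days → 7 September 2028.
Clinical Review Extension: +453 days → 4 December 2029.
Prosecution Delay Deduction: −48 days → 17 October 2029.

October 17, 2029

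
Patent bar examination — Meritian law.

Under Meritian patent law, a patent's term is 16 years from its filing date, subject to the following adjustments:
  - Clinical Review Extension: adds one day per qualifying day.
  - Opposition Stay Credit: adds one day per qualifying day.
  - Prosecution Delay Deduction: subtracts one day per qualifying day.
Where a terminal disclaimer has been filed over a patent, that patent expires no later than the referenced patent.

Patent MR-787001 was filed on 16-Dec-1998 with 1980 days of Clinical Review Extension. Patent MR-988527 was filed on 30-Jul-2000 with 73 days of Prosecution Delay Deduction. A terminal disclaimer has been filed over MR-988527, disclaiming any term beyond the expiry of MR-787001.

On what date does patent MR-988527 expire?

Natural term of MR-988527:
  Base: filing + 16 years → 30 July 2016.
  Prosecution Delay Deduction: −73 days → 18 May 2016.
Expiry of referenced patent MR-787001:
  Base: filing + 16 years → 16 December 2014.
  Clinical Review Extension: +1980 days → 18 May 2020.
Terminal disclaimer: MR-988527 expires on the earlier of 18 May 2016 and 18 May 2020.

2016-05-18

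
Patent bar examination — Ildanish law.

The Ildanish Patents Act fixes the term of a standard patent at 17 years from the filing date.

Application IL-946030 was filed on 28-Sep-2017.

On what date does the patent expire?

Filing date + 17 years → 28 September 2034.

September 28, 2034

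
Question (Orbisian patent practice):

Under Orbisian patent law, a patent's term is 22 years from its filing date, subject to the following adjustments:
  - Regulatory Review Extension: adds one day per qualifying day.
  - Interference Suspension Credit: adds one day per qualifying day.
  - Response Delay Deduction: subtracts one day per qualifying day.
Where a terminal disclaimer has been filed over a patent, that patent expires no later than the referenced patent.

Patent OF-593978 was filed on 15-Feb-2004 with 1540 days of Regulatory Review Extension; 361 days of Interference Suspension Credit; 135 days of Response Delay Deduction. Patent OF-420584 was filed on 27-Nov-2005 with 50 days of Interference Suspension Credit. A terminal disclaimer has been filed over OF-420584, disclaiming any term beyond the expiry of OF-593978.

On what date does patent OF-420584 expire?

January 16, 2028

Natural term of OF-420584:
  Base: filing + 22 years → 27 November 2027.
  Interference Suspension Credit: +50 days → 16 January 2028.
Expiry of referenced patent OF-593978:
  Base: filing + 22 years → 15 February 2026.
  Regulatory Review Extension: +1540 days → 5 May 2030.
  Interference Suspension Credit: +361 days → 1 May 2031.
  Response Delay Deduction: −135 days → 17 December 2030.
Terminal disclaimer: OF-420584 expires on the earlier of 16 January 2028 and 17 December 2030.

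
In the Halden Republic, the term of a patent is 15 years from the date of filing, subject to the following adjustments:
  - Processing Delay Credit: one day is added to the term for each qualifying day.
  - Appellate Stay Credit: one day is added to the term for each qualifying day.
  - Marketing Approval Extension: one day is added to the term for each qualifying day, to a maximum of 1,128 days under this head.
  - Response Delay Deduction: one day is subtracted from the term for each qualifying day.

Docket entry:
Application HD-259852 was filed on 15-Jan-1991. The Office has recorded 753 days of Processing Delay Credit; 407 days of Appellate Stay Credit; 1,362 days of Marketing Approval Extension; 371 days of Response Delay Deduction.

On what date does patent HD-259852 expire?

April 16, 2011

Base term: filing date + 15 years → 15 January 2006.
Processing Delay Credit: +753 days → 7 February 2008.
Appellate Stay Credit: +407 days → 20 March 2009.
Marketing Approval Extension: 1362 days claimed exceeds the 1128-day cap, so +1128 days → 21 April 2012.
Response Delay Deduction: −371 days → 16 April 2011.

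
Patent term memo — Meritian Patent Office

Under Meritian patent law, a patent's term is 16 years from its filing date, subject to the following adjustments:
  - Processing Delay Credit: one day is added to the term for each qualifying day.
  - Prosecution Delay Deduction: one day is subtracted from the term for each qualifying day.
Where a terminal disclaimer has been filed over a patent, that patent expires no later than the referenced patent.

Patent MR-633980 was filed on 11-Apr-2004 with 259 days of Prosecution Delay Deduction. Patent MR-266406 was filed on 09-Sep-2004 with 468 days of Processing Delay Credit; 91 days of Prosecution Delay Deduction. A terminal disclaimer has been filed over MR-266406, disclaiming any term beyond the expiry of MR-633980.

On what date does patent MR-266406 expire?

2019-07-27

Natural term of MR-266406:
  Base: filing + 16 years → 9 September 2020.
  Processing Delay Credit: +468 days → 21 December 2021.
  Prosecution Delay Deduction: −91 days → 21 September 2021.
Expiry of referenced patent MR-633980:
  Base: filing + 16 years → 11 April 2020.
  Prosecution Delay Deduction: −259 days → 27 July 2019.
Terminal disclaimer: MR-266406 expires on the earlier of 21 September 2021 and 27 July 2019.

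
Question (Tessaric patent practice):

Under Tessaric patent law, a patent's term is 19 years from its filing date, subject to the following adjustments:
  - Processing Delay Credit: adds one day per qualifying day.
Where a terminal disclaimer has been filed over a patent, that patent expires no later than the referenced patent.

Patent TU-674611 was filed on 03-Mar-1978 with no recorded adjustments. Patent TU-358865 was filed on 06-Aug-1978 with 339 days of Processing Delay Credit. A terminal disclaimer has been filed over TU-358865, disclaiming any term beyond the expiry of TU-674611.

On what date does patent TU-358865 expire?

Natural term of TU-358865:
  Base: filing + 19 years → 6 August 1997.
  Processing Delay Credit: +339 days → 11 July 1998.
Expiry of referenced patent TU-674611:
  Base: filing + 19 years → 3 March 1997.
Terminal disclaimer: TU-358865 expires on the earlier of 11 July 1998 and 3 March 1997.

March 3, 1997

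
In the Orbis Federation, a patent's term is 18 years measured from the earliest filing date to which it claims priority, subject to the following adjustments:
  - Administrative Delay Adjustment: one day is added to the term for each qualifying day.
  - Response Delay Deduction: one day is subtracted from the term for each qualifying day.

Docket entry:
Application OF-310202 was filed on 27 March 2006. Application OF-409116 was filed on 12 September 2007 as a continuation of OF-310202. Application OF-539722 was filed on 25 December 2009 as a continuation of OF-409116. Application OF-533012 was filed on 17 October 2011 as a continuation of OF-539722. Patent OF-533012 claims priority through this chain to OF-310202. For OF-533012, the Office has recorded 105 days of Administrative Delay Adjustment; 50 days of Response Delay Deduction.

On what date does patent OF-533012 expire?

Earliest priority filing: 27 March 2006.
Base term: 27 March 2006 + 18 years → 27 March 2024.
Administrative Delay Adjustment: +105 days → 10 July 2024.
Response Delay Deduction: −50 days → 21 May 2024.

2024-05-21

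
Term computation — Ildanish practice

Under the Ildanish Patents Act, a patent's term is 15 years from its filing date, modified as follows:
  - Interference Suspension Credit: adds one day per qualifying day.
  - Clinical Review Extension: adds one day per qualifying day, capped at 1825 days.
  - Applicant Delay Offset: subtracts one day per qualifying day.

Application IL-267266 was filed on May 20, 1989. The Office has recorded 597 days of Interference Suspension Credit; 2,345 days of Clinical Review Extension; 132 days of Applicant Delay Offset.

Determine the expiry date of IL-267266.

2010-08-27

Base term: filing date + 15 years → 20 May 2004.
Interference Suspension Credit: +597 days → 7 January 2006.
Clinical Review Extension: 2345 days claimed exceeds the 1825-day cap, so +1825 days → 6 January 2011.
Applicant Delay Offset: −132 days → 27 August 2010.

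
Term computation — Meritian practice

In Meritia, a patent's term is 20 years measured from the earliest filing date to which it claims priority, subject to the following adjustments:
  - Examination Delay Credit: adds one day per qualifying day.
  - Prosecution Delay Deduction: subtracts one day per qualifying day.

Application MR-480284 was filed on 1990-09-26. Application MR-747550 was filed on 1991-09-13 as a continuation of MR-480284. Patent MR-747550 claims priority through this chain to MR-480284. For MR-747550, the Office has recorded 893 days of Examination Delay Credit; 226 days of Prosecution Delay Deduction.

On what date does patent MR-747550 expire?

Earliest priority filing: 26 September 1990.
Base term: 26 September 1990 + 20 years → 26 September 2010.
Examination Delay Credit: +893 days → 7 March 2013.
Prosecution Delay Deduction: −226 days → 24 July 2012.

2012-07-24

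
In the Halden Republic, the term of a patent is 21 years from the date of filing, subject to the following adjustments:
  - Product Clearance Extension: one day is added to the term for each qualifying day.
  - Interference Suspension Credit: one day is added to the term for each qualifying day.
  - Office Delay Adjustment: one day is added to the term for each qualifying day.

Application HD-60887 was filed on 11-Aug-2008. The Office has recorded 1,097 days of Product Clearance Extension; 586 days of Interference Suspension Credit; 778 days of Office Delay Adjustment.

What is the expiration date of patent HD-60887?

2036-05-07

Base term: filing date + 21 years → 11 August 2029.
Product Clearance Extension: +1097 days → 12 August 2032.
Interference Suspension Credit: +586 days → 21 March 2034.
Office Delay Adjustment: +778 days → 7 May 2036.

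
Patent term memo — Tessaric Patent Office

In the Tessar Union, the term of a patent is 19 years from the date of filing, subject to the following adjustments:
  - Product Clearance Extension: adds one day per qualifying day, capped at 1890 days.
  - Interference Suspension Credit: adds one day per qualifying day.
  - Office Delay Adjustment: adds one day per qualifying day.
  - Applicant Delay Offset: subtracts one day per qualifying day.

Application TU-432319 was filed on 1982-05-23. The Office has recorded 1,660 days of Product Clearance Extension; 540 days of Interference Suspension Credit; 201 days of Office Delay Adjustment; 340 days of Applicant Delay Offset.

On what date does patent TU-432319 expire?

January 13, 2007

Base term: filing date + 19 years → 23 May 2001.
Product Clearance Extension: 1660 days (within the 1890-day cap) → +1660 days → 8 December 2005.
Interference Suspension Credit: +540 days → 1 June 2007.
Office Delay Adjustment: +201 days → 19 December 2007.
Applicant Delay Offset: −340 days → 13 January 2007.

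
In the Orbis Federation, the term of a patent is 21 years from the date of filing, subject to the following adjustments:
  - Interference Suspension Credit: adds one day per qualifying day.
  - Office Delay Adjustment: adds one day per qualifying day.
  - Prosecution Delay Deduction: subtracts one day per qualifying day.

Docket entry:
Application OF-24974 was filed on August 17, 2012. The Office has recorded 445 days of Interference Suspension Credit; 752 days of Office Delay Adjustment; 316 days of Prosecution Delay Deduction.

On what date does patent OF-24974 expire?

Base term: filing date + 21 years → 17 August 2033.
Interference Suspension Credit: +445 days → 5 November 2034.
Office Delay Adjustment: +752 days → 26 November 2036.
Prosecution Delay Deduction: −316 days → 15 January 2036.

2036-01-15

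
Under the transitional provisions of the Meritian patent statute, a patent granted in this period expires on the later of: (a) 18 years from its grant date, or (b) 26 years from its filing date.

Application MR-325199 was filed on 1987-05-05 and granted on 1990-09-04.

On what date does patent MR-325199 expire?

(a) grant + 18 years → 4 September 2008.
(b) filing + 26 years → 5 May 2013.
Later of the two: 5 May 2013.

May 5, 2013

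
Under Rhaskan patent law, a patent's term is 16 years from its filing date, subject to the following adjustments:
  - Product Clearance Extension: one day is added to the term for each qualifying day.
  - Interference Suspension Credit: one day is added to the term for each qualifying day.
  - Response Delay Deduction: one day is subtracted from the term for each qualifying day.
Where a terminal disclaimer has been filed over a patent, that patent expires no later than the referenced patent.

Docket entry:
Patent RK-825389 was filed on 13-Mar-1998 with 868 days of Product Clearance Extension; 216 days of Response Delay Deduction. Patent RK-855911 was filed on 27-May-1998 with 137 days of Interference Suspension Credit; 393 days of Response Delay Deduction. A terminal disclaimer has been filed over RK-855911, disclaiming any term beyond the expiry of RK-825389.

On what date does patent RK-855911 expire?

Natural term of RK-855911:
  Base: filing + 16 years → 27 May 2014.
  Interference Suspension Credit: +137 days → 11 October 2014.
  Response Delay Deduction: −393 days → 13 September 2013.
Expiry of referenced patent RK-825389:
  Base: filing + 16 years → 13 March 2014.
  Product Clearance Extension: +868 days → 28 July 2016.
  Response Delay Deduction: −216 days → 25 December 2015.
Terminal disclaimer: RK-855911 expires on the earlier of 13 September 2013 and 25 December 2015.

2013-09-13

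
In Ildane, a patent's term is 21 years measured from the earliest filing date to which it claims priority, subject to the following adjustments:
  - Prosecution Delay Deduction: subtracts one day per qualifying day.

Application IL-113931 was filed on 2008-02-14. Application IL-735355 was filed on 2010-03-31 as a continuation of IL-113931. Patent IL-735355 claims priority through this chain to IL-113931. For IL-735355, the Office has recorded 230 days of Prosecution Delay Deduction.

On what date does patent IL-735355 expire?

Earliest priority filing: 14 February 2008.
Base term: 14 February 2008 + 21 years → 14 February 2029.
Prosecution Delay Deduction: −230 days → 29 June 2028.

June 29, 2028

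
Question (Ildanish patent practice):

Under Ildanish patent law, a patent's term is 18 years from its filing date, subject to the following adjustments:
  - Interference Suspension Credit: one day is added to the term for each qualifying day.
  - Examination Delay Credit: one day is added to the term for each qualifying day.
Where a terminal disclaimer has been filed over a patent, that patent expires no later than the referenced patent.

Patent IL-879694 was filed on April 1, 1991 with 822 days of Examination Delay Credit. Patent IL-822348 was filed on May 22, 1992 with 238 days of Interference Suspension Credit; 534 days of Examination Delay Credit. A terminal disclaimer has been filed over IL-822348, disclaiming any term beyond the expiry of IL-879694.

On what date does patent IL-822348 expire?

Natural term of IL-822348:
  Base: filing + 18 years → 22 May 2010.
  Interference Suspension Credit: +238 days → 15 January 2011.
  Examination Delay Credit: +534 days → 2 July 2012.
Expiry of referenced patent IL-879694:
  Base: filing + 18 years → 1 April 2009.
  Examination Delay Credit: +822 days → 2 July 2011.
Terminal disclaimer: IL-822348 expires on the earlier of 2 July 2012 and 2 July 2011.

2011-07-02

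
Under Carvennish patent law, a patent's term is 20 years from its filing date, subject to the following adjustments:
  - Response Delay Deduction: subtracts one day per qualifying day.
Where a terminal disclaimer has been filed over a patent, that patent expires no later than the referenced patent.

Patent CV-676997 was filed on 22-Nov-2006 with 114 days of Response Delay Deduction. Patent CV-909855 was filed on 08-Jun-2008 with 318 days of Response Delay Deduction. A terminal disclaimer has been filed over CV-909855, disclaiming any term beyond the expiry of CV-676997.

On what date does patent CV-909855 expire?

2026-07-31

Natural term of CV-909855:
  Base: filing + 20 years → 8 June 2028.
  Response Delay Deduction: −318 days → 26 July 2027.
Expiry of referenced patent CV-676997:
  Base: filing + 20 years → 22 November 2026.
  Response Delay Deduction: −114 days → 31 July 2026.
Terminal disclaimer: CV-909855 expires on the earlier of 26 July 2027 and 31 July 2026.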